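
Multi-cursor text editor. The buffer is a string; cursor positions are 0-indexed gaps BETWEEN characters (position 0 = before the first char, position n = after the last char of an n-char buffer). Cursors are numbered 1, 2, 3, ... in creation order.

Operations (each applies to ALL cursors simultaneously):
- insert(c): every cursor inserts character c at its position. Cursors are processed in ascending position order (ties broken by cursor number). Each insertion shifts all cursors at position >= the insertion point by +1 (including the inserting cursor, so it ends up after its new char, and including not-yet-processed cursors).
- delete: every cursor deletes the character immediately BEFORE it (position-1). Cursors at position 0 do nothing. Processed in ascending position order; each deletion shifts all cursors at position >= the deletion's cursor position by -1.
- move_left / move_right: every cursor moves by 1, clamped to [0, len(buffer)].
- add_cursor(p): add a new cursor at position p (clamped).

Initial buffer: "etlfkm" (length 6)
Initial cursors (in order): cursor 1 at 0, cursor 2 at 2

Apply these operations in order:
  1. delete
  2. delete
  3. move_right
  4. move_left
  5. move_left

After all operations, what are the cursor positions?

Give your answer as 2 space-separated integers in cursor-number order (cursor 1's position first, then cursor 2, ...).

Answer: 0 0

Derivation:
After op 1 (delete): buffer="elfkm" (len 5), cursors c1@0 c2@1, authorship .....
After op 2 (delete): buffer="lfkm" (len 4), cursors c1@0 c2@0, authorship ....
After op 3 (move_right): buffer="lfkm" (len 4), cursors c1@1 c2@1, authorship ....
After op 4 (move_left): buffer="lfkm" (len 4), cursors c1@0 c2@0, authorship ....
After op 5 (move_left): buffer="lfkm" (len 4), cursors c1@0 c2@0, authorship ....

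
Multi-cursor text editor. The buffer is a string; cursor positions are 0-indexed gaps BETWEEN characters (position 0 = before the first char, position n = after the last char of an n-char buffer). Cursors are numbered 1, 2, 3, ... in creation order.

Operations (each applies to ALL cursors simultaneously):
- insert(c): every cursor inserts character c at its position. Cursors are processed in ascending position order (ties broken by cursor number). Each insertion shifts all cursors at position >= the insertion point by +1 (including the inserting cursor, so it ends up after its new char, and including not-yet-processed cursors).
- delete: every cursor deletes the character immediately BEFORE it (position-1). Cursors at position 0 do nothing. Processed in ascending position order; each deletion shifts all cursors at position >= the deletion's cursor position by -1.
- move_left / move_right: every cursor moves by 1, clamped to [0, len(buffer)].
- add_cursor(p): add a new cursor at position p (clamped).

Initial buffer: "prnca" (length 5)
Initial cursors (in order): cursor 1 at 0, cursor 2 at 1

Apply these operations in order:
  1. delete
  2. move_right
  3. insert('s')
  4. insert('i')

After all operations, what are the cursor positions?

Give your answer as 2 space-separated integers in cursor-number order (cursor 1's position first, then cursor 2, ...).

After op 1 (delete): buffer="rnca" (len 4), cursors c1@0 c2@0, authorship ....
After op 2 (move_right): buffer="rnca" (len 4), cursors c1@1 c2@1, authorship ....
After op 3 (insert('s')): buffer="rssnca" (len 6), cursors c1@3 c2@3, authorship .12...
After op 4 (insert('i')): buffer="rssiinca" (len 8), cursors c1@5 c2@5, authorship .1212...

Answer: 5 5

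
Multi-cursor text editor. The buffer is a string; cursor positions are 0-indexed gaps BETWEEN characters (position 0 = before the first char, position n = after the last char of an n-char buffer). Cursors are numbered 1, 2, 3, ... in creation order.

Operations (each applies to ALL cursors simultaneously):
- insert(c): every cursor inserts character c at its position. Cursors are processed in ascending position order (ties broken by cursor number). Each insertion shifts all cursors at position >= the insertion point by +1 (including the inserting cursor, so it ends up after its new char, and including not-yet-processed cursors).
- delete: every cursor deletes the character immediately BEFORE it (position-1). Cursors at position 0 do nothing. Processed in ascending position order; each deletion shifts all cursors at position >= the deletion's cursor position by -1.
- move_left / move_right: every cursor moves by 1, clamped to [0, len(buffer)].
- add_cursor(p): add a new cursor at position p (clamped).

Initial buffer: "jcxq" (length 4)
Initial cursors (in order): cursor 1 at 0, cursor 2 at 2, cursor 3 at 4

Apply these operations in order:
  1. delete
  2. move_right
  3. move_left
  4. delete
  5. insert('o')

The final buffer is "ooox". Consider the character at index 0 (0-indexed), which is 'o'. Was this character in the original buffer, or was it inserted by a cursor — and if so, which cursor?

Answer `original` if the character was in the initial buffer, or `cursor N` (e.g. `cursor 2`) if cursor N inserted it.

After op 1 (delete): buffer="jx" (len 2), cursors c1@0 c2@1 c3@2, authorship ..
After op 2 (move_right): buffer="jx" (len 2), cursors c1@1 c2@2 c3@2, authorship ..
After op 3 (move_left): buffer="jx" (len 2), cursors c1@0 c2@1 c3@1, authorship ..
After op 4 (delete): buffer="x" (len 1), cursors c1@0 c2@0 c3@0, authorship .
After op 5 (insert('o')): buffer="ooox" (len 4), cursors c1@3 c2@3 c3@3, authorship 123.
Authorship (.=original, N=cursor N): 1 2 3 .
Index 0: author = 1

Answer: cursor 1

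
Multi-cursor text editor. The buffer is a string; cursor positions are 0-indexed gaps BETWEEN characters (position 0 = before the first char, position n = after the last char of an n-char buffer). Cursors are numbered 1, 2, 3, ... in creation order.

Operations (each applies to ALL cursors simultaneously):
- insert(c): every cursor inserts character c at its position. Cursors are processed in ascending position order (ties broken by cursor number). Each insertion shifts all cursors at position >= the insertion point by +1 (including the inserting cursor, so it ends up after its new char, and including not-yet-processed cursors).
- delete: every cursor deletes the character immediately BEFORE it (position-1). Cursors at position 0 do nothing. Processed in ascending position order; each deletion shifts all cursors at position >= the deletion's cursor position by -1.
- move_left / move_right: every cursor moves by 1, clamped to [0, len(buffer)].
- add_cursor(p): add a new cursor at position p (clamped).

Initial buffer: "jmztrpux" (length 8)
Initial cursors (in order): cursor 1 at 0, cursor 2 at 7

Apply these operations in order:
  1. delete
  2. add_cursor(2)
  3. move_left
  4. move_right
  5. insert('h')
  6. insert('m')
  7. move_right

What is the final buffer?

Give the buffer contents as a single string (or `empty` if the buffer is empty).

After op 1 (delete): buffer="jmztrpx" (len 7), cursors c1@0 c2@6, authorship .......
After op 2 (add_cursor(2)): buffer="jmztrpx" (len 7), cursors c1@0 c3@2 c2@6, authorship .......
After op 3 (move_left): buffer="jmztrpx" (len 7), cursors c1@0 c3@1 c2@5, authorship .......
After op 4 (move_right): buffer="jmztrpx" (len 7), cursors c1@1 c3@2 c2@6, authorship .......
After op 5 (insert('h')): buffer="jhmhztrphx" (len 10), cursors c1@2 c3@4 c2@9, authorship .1.3....2.
After op 6 (insert('m')): buffer="jhmmhmztrphmx" (len 13), cursors c1@3 c3@6 c2@12, authorship .11.33....22.
After op 7 (move_right): buffer="jhmmhmztrphmx" (len 13), cursors c1@4 c3@7 c2@13, authorship .11.33....22.

Answer: jhmmhmztrphmx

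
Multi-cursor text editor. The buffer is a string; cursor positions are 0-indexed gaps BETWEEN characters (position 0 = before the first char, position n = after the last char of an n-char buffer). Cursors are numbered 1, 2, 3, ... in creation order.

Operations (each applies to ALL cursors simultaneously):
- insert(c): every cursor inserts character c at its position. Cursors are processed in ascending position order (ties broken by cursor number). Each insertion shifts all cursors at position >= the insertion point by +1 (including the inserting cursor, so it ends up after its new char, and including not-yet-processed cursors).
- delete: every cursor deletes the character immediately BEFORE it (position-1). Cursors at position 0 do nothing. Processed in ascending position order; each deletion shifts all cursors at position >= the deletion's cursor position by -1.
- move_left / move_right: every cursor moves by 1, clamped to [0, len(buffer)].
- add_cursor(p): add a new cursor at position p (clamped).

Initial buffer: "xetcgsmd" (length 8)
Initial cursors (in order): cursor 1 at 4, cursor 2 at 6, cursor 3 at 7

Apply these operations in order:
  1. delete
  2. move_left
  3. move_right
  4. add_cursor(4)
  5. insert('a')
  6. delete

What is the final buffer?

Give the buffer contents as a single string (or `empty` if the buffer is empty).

Answer: xetgd

Derivation:
After op 1 (delete): buffer="xetgd" (len 5), cursors c1@3 c2@4 c3@4, authorship .....
After op 2 (move_left): buffer="xetgd" (len 5), cursors c1@2 c2@3 c3@3, authorship .....
After op 3 (move_right): buffer="xetgd" (len 5), cursors c1@3 c2@4 c3@4, authorship .....
After op 4 (add_cursor(4)): buffer="xetgd" (len 5), cursors c1@3 c2@4 c3@4 c4@4, authorship .....
After op 5 (insert('a')): buffer="xetagaaad" (len 9), cursors c1@4 c2@8 c3@8 c4@8, authorship ...1.234.
After op 6 (delete): buffer="xetgd" (len 5), cursors c1@3 c2@4 c3@4 c4@4, authorship .....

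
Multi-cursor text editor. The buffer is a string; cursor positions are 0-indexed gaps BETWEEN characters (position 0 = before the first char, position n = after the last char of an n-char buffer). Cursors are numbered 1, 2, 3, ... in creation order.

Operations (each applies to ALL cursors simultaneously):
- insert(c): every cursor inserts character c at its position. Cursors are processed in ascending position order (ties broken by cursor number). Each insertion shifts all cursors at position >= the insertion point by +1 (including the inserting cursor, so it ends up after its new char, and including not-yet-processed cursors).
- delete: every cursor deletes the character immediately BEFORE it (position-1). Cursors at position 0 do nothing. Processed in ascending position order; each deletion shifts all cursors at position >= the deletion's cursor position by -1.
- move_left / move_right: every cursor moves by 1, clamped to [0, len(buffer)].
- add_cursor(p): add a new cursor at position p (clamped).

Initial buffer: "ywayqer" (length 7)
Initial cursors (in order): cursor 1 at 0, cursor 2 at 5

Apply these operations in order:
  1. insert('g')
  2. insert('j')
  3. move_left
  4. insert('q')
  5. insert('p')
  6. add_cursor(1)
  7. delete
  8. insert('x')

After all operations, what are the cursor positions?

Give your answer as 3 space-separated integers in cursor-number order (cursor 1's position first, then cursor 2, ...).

Answer: 3 12 1

Derivation:
After op 1 (insert('g')): buffer="gywayqger" (len 9), cursors c1@1 c2@7, authorship 1.....2..
After op 2 (insert('j')): buffer="gjywayqgjer" (len 11), cursors c1@2 c2@9, authorship 11.....22..
After op 3 (move_left): buffer="gjywayqgjer" (len 11), cursors c1@1 c2@8, authorship 11.....22..
After op 4 (insert('q')): buffer="gqjywayqgqjer" (len 13), cursors c1@2 c2@10, authorship 111.....222..
After op 5 (insert('p')): buffer="gqpjywayqgqpjer" (len 15), cursors c1@3 c2@12, authorship 1111.....2222..
After op 6 (add_cursor(1)): buffer="gqpjywayqgqpjer" (len 15), cursors c3@1 c1@3 c2@12, authorship 1111.....2222..
After op 7 (delete): buffer="qjywayqgqjer" (len 12), cursors c3@0 c1@1 c2@9, authorship 11.....222..
After op 8 (insert('x')): buffer="xqxjywayqgqxjer" (len 15), cursors c3@1 c1@3 c2@12, authorship 3111.....2222..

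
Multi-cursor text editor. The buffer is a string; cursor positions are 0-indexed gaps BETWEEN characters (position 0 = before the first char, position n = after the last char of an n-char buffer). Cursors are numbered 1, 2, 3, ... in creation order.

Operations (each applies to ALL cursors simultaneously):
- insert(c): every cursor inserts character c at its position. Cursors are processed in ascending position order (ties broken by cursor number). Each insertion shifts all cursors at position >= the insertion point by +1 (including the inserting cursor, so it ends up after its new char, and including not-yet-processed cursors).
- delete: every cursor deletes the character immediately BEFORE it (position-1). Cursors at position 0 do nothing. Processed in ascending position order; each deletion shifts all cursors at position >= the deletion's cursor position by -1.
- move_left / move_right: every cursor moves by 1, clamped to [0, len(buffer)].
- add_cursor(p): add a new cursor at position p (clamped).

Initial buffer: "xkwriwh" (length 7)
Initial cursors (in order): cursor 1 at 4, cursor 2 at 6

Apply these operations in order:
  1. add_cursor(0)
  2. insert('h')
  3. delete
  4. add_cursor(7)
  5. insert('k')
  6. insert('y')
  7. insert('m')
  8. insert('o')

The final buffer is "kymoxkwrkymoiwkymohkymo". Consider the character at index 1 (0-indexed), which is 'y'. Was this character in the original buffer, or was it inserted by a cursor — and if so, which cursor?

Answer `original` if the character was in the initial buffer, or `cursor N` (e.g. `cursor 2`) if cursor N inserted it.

After op 1 (add_cursor(0)): buffer="xkwriwh" (len 7), cursors c3@0 c1@4 c2@6, authorship .......
After op 2 (insert('h')): buffer="hxkwrhiwhh" (len 10), cursors c3@1 c1@6 c2@9, authorship 3....1..2.
After op 3 (delete): buffer="xkwriwh" (len 7), cursors c3@0 c1@4 c2@6, authorship .......
After op 4 (add_cursor(7)): buffer="xkwriwh" (len 7), cursors c3@0 c1@4 c2@6 c4@7, authorship .......
After op 5 (insert('k')): buffer="kxkwrkiwkhk" (len 11), cursors c3@1 c1@6 c2@9 c4@11, authorship 3....1..2.4
After op 6 (insert('y')): buffer="kyxkwrkyiwkyhky" (len 15), cursors c3@2 c1@8 c2@12 c4@15, authorship 33....11..22.44
After op 7 (insert('m')): buffer="kymxkwrkymiwkymhkym" (len 19), cursors c3@3 c1@10 c2@15 c4@19, authorship 333....111..222.444
After op 8 (insert('o')): buffer="kymoxkwrkymoiwkymohkymo" (len 23), cursors c3@4 c1@12 c2@18 c4@23, authorship 3333....1111..2222.4444
Authorship (.=original, N=cursor N): 3 3 3 3 . . . . 1 1 1 1 . . 2 2 2 2 . 4 4 4 4
Index 1: author = 3

Answer: cursor 3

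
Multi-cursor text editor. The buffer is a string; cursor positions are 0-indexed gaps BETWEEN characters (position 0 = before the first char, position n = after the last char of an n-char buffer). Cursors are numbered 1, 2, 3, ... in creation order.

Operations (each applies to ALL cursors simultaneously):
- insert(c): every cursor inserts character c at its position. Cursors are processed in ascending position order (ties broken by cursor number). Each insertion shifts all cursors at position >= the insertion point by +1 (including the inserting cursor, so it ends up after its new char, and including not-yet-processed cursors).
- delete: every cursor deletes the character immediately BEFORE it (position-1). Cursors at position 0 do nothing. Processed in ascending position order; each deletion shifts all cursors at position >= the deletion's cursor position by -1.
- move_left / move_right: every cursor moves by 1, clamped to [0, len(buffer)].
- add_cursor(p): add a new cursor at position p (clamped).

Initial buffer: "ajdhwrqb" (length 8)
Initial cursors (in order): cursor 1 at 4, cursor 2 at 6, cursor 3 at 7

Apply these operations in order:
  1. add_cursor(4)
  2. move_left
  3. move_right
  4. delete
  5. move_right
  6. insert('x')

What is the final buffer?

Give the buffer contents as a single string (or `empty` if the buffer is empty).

Answer: ajwxxbxx

Derivation:
After op 1 (add_cursor(4)): buffer="ajdhwrqb" (len 8), cursors c1@4 c4@4 c2@6 c3@7, authorship ........
After op 2 (move_left): buffer="ajdhwrqb" (len 8), cursors c1@3 c4@3 c2@5 c3@6, authorship ........
After op 3 (move_right): buffer="ajdhwrqb" (len 8), cursors c1@4 c4@4 c2@6 c3@7, authorship ........
After op 4 (delete): buffer="ajwb" (len 4), cursors c1@2 c4@2 c2@3 c3@3, authorship ....
After op 5 (move_right): buffer="ajwb" (len 4), cursors c1@3 c4@3 c2@4 c3@4, authorship ....
After op 6 (insert('x')): buffer="ajwxxbxx" (len 8), cursors c1@5 c4@5 c2@8 c3@8, authorship ...14.23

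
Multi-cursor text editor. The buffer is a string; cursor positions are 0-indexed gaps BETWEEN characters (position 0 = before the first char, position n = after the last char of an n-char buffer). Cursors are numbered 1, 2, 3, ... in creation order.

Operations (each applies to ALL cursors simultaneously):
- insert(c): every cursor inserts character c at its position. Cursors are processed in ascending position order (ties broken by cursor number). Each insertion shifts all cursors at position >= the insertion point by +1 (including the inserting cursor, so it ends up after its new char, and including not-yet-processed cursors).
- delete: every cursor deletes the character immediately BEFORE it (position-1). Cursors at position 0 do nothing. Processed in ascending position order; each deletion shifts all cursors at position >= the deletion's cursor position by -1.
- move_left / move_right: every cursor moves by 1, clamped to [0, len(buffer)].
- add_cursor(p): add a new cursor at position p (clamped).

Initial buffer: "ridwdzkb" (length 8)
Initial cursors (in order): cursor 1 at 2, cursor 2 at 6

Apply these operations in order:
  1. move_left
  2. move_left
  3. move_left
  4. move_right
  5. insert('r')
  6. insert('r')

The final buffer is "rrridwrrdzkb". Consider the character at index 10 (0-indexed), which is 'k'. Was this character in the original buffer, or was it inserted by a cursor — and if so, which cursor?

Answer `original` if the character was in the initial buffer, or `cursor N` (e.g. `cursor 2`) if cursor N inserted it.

After op 1 (move_left): buffer="ridwdzkb" (len 8), cursors c1@1 c2@5, authorship ........
After op 2 (move_left): buffer="ridwdzkb" (len 8), cursors c1@0 c2@4, authorship ........
After op 3 (move_left): buffer="ridwdzkb" (len 8), cursors c1@0 c2@3, authorship ........
After op 4 (move_right): buffer="ridwdzkb" (len 8), cursors c1@1 c2@4, authorship ........
After op 5 (insert('r')): buffer="rridwrdzkb" (len 10), cursors c1@2 c2@6, authorship .1...2....
After op 6 (insert('r')): buffer="rrridwrrdzkb" (len 12), cursors c1@3 c2@8, authorship .11...22....
Authorship (.=original, N=cursor N): . 1 1 . . . 2 2 . . . .
Index 10: author = original

Answer: original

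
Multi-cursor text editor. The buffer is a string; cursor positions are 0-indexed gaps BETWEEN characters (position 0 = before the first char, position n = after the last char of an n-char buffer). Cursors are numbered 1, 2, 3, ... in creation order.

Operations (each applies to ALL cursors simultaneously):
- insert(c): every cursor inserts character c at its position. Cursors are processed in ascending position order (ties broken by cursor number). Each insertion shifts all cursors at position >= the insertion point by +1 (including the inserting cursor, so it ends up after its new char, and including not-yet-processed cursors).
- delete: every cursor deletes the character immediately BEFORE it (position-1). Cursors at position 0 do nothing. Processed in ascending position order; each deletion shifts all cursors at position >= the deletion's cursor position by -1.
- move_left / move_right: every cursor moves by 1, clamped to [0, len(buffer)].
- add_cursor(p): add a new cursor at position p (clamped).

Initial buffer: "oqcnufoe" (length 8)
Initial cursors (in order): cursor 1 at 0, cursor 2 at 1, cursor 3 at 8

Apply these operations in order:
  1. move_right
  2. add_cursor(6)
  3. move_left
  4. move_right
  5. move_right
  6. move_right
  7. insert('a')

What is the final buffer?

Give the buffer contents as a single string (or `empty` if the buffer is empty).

Answer: oqcanaufoeaa

Derivation:
After op 1 (move_right): buffer="oqcnufoe" (len 8), cursors c1@1 c2@2 c3@8, authorship ........
After op 2 (add_cursor(6)): buffer="oqcnufoe" (len 8), cursors c1@1 c2@2 c4@6 c3@8, authorship ........
After op 3 (move_left): buffer="oqcnufoe" (len 8), cursors c1@0 c2@1 c4@5 c3@7, authorship ........
After op 4 (move_right): buffer="oqcnufoe" (len 8), cursors c1@1 c2@2 c4@6 c3@8, authorship ........
After op 5 (move_right): buffer="oqcnufoe" (len 8), cursors c1@2 c2@3 c4@7 c3@8, authorship ........
After op 6 (move_right): buffer="oqcnufoe" (len 8), cursors c1@3 c2@4 c3@8 c4@8, authorship ........
After op 7 (insert('a')): buffer="oqcanaufoeaa" (len 12), cursors c1@4 c2@6 c3@12 c4@12, authorship ...1.2....34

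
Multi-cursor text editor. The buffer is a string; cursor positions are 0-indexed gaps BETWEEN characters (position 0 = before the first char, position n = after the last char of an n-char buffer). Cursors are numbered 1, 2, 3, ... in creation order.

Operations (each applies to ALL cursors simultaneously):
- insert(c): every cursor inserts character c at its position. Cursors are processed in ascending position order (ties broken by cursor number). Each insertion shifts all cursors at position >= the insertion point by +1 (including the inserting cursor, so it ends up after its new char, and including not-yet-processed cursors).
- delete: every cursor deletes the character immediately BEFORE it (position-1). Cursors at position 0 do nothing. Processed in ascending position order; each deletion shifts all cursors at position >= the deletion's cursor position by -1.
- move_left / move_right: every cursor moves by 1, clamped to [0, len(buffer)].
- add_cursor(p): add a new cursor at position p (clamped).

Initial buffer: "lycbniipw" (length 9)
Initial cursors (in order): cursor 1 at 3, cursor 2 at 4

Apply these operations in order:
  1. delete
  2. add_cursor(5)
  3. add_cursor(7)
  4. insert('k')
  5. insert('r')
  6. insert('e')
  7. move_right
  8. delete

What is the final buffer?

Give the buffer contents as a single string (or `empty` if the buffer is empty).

Answer: lykkrreiikrewkr

Derivation:
After op 1 (delete): buffer="lyniipw" (len 7), cursors c1@2 c2@2, authorship .......
After op 2 (add_cursor(5)): buffer="lyniipw" (len 7), cursors c1@2 c2@2 c3@5, authorship .......
After op 3 (add_cursor(7)): buffer="lyniipw" (len 7), cursors c1@2 c2@2 c3@5 c4@7, authorship .......
After op 4 (insert('k')): buffer="lykkniikpwk" (len 11), cursors c1@4 c2@4 c3@8 c4@11, authorship ..12...3..4
After op 5 (insert('r')): buffer="lykkrrniikrpwkr" (len 15), cursors c1@6 c2@6 c3@11 c4@15, authorship ..1212...33..44
After op 6 (insert('e')): buffer="lykkrreeniikrepwkre" (len 19), cursors c1@8 c2@8 c3@14 c4@19, authorship ..121212...333..444
After op 7 (move_right): buffer="lykkrreeniikrepwkre" (len 19), cursors c1@9 c2@9 c3@15 c4@19, authorship ..121212...333..444
After op 8 (delete): buffer="lykkrreiikrewkr" (len 15), cursors c1@7 c2@7 c3@12 c4@15, authorship ..12121..333.44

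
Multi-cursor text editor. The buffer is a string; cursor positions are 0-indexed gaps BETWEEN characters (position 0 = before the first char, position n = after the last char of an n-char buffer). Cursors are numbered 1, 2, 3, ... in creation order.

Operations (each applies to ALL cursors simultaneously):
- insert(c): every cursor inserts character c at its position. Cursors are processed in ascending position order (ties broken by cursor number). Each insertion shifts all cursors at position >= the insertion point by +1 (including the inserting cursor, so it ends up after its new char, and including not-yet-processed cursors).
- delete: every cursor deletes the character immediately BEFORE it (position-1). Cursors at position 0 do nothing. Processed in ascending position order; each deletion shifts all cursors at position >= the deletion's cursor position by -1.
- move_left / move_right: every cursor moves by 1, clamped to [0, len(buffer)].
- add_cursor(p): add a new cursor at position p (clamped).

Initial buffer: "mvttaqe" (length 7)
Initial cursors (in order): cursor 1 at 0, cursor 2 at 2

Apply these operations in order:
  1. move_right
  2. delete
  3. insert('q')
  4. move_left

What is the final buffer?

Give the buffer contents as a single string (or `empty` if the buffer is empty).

Answer: qvqtaqe

Derivation:
After op 1 (move_right): buffer="mvttaqe" (len 7), cursors c1@1 c2@3, authorship .......
After op 2 (delete): buffer="vtaqe" (len 5), cursors c1@0 c2@1, authorship .....
After op 3 (insert('q')): buffer="qvqtaqe" (len 7), cursors c1@1 c2@3, authorship 1.2....
After op 4 (move_left): buffer="qvqtaqe" (len 7), cursors c1@0 c2@2, authorship 1.2....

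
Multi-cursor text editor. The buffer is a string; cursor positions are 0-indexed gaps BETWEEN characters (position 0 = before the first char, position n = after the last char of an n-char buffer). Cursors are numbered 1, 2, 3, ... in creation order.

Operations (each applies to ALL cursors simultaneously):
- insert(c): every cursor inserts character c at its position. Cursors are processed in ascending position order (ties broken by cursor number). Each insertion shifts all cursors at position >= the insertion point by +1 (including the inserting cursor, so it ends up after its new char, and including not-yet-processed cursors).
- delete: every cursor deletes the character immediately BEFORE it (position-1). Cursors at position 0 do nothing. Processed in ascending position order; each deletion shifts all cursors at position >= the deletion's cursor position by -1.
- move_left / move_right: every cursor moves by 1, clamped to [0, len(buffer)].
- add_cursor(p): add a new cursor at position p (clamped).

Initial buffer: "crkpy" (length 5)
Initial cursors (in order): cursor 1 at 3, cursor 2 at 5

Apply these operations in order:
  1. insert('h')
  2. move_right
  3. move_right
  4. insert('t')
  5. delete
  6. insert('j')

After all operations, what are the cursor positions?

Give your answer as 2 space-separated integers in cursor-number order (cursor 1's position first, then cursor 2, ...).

Answer: 7 9

Derivation:
After op 1 (insert('h')): buffer="crkhpyh" (len 7), cursors c1@4 c2@7, authorship ...1..2
After op 2 (move_right): buffer="crkhpyh" (len 7), cursors c1@5 c2@7, authorship ...1..2
After op 3 (move_right): buffer="crkhpyh" (len 7), cursors c1@6 c2@7, authorship ...1..2
After op 4 (insert('t')): buffer="crkhpytht" (len 9), cursors c1@7 c2@9, authorship ...1..122
After op 5 (delete): buffer="crkhpyh" (len 7), cursors c1@6 c2@7, authorship ...1..2
After op 6 (insert('j')): buffer="crkhpyjhj" (len 9), cursors c1@7 c2@9, authorship ...1..122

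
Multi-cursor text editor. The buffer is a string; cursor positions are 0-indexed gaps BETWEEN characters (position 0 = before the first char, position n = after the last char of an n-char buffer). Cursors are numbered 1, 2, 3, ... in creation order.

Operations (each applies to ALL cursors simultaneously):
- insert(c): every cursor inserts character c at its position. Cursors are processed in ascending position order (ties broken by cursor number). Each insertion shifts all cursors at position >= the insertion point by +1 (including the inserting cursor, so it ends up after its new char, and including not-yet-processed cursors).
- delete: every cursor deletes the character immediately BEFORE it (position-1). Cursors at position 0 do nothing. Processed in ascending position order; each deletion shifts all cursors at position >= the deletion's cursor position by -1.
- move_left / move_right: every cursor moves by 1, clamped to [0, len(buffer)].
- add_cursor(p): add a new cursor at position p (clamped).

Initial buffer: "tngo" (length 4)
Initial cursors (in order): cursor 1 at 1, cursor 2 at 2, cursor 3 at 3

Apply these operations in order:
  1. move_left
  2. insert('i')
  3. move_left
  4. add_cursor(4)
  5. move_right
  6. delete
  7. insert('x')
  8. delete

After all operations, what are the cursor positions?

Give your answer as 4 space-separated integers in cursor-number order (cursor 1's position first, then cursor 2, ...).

After op 1 (move_left): buffer="tngo" (len 4), cursors c1@0 c2@1 c3@2, authorship ....
After op 2 (insert('i')): buffer="itinigo" (len 7), cursors c1@1 c2@3 c3@5, authorship 1.2.3..
After op 3 (move_left): buffer="itinigo" (len 7), cursors c1@0 c2@2 c3@4, authorship 1.2.3..
After op 4 (add_cursor(4)): buffer="itinigo" (len 7), cursors c1@0 c2@2 c3@4 c4@4, authorship 1.2.3..
After op 5 (move_right): buffer="itinigo" (len 7), cursors c1@1 c2@3 c3@5 c4@5, authorship 1.2.3..
After op 6 (delete): buffer="tgo" (len 3), cursors c1@0 c2@1 c3@1 c4@1, authorship ...
After op 7 (insert('x')): buffer="xtxxxgo" (len 7), cursors c1@1 c2@5 c3@5 c4@5, authorship 1.234..
After op 8 (delete): buffer="tgo" (len 3), cursors c1@0 c2@1 c3@1 c4@1, authorship ...

Answer: 0 1 1 1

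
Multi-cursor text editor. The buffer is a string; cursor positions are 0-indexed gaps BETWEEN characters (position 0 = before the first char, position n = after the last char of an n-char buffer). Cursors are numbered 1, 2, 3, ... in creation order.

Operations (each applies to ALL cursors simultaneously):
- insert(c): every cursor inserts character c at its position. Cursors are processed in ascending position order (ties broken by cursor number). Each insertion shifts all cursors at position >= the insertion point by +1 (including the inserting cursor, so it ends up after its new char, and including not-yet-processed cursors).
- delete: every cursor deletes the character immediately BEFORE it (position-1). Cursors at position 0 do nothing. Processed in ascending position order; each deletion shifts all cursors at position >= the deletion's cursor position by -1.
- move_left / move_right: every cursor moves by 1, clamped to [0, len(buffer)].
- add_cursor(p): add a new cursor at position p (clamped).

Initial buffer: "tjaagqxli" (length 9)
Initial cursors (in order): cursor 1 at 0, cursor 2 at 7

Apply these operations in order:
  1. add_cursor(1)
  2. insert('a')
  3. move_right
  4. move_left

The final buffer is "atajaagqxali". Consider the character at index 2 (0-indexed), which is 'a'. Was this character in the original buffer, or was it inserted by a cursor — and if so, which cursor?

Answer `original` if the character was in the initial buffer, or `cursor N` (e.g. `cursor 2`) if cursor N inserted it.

After op 1 (add_cursor(1)): buffer="tjaagqxli" (len 9), cursors c1@0 c3@1 c2@7, authorship .........
After op 2 (insert('a')): buffer="atajaagqxali" (len 12), cursors c1@1 c3@3 c2@10, authorship 1.3......2..
After op 3 (move_right): buffer="atajaagqxali" (len 12), cursors c1@2 c3@4 c2@11, authorship 1.3......2..
After op 4 (move_left): buffer="atajaagqxali" (len 12), cursors c1@1 c3@3 c2@10, authorship 1.3......2..
Authorship (.=original, N=cursor N): 1 . 3 . . . . . . 2 . .
Index 2: author = 3

Answer: cursor 3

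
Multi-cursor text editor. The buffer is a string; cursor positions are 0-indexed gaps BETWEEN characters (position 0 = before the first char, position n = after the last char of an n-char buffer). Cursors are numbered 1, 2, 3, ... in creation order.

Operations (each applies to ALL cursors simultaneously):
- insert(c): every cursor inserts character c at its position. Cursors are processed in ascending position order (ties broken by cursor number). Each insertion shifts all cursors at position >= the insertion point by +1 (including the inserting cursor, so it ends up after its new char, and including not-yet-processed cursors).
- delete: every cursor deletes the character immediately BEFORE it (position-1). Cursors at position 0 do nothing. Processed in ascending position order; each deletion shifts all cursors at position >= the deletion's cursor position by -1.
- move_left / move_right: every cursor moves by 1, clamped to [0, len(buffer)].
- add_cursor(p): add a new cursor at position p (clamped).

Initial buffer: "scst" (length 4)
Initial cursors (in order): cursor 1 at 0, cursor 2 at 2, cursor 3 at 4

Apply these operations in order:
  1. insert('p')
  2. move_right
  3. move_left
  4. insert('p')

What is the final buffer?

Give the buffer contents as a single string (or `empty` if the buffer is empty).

Answer: ppscppstpp

Derivation:
After op 1 (insert('p')): buffer="pscpstp" (len 7), cursors c1@1 c2@4 c3@7, authorship 1..2..3
After op 2 (move_right): buffer="pscpstp" (len 7), cursors c1@2 c2@5 c3@7, authorship 1..2..3
After op 3 (move_left): buffer="pscpstp" (len 7), cursors c1@1 c2@4 c3@6, authorship 1..2..3
After op 4 (insert('p')): buffer="ppscppstpp" (len 10), cursors c1@2 c2@6 c3@9, authorship 11..22..33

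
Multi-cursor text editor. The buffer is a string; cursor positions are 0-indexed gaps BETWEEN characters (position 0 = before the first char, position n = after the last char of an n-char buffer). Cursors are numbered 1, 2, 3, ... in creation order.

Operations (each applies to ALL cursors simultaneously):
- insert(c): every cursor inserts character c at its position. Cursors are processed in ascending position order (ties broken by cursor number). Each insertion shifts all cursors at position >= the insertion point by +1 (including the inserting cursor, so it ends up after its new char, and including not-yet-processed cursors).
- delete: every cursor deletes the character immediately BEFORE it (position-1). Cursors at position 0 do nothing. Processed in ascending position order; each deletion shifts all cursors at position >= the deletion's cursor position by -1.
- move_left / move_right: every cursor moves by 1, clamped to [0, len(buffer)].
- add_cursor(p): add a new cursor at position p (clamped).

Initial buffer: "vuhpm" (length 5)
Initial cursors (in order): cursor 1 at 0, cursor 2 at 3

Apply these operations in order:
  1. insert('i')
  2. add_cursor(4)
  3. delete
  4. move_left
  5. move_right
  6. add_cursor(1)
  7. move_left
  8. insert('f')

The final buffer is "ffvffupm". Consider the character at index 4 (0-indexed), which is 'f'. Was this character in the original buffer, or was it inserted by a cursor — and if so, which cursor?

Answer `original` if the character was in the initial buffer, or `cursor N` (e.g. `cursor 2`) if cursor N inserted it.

After op 1 (insert('i')): buffer="ivuhipm" (len 7), cursors c1@1 c2@5, authorship 1...2..
After op 2 (add_cursor(4)): buffer="ivuhipm" (len 7), cursors c1@1 c3@4 c2@5, authorship 1...2..
After op 3 (delete): buffer="vupm" (len 4), cursors c1@0 c2@2 c3@2, authorship ....
After op 4 (move_left): buffer="vupm" (len 4), cursors c1@0 c2@1 c3@1, authorship ....
After op 5 (move_right): buffer="vupm" (len 4), cursors c1@1 c2@2 c3@2, authorship ....
After op 6 (add_cursor(1)): buffer="vupm" (len 4), cursors c1@1 c4@1 c2@2 c3@2, authorship ....
After op 7 (move_left): buffer="vupm" (len 4), cursors c1@0 c4@0 c2@1 c3@1, authorship ....
After op 8 (insert('f')): buffer="ffvffupm" (len 8), cursors c1@2 c4@2 c2@5 c3@5, authorship 14.23...
Authorship (.=original, N=cursor N): 1 4 . 2 3 . . .
Index 4: author = 3

Answer: cursor 3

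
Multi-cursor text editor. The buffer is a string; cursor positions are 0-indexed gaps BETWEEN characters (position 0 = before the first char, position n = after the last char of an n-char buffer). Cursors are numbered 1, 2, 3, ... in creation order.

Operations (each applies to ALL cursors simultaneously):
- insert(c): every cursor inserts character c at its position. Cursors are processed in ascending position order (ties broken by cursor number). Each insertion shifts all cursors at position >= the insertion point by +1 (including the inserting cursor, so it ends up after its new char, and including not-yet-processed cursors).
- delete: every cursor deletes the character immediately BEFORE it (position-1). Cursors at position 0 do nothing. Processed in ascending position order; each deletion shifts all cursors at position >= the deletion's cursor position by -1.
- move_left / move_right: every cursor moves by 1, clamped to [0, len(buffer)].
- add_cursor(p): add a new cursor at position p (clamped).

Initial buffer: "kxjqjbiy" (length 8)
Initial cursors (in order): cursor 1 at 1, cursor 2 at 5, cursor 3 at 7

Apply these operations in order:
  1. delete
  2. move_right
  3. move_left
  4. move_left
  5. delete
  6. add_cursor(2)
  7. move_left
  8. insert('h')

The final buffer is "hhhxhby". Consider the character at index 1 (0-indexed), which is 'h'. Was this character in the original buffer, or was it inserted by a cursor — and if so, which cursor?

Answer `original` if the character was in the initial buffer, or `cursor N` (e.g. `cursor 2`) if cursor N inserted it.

Answer: cursor 2

Derivation:
After op 1 (delete): buffer="xjqby" (len 5), cursors c1@0 c2@3 c3@4, authorship .....
After op 2 (move_right): buffer="xjqby" (len 5), cursors c1@1 c2@4 c3@5, authorship .....
After op 3 (move_left): buffer="xjqby" (len 5), cursors c1@0 c2@3 c3@4, authorship .....
After op 4 (move_left): buffer="xjqby" (len 5), cursors c1@0 c2@2 c3@3, authorship .....
After op 5 (delete): buffer="xby" (len 3), cursors c1@0 c2@1 c3@1, authorship ...
After op 6 (add_cursor(2)): buffer="xby" (len 3), cursors c1@0 c2@1 c3@1 c4@2, authorship ...
After op 7 (move_left): buffer="xby" (len 3), cursors c1@0 c2@0 c3@0 c4@1, authorship ...
After op 8 (insert('h')): buffer="hhhxhby" (len 7), cursors c1@3 c2@3 c3@3 c4@5, authorship 123.4..
Authorship (.=original, N=cursor N): 1 2 3 . 4 . .
Index 1: author = 2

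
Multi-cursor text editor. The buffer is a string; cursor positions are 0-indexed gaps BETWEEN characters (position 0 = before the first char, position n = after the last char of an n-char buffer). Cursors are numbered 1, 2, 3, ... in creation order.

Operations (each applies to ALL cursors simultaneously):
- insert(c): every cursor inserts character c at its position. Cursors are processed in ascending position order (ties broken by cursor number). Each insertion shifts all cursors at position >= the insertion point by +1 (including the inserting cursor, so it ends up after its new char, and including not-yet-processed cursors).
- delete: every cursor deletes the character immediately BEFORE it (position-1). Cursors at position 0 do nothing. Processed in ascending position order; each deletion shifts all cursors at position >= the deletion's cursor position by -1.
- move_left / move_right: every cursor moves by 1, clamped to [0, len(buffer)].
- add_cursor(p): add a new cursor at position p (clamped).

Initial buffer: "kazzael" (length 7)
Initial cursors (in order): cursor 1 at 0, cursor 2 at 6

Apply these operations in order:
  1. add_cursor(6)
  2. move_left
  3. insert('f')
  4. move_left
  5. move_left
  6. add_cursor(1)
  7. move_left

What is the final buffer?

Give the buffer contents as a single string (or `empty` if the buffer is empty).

After op 1 (add_cursor(6)): buffer="kazzael" (len 7), cursors c1@0 c2@6 c3@6, authorship .......
After op 2 (move_left): buffer="kazzael" (len 7), cursors c1@0 c2@5 c3@5, authorship .......
After op 3 (insert('f')): buffer="fkazzaffel" (len 10), cursors c1@1 c2@8 c3@8, authorship 1.....23..
After op 4 (move_left): buffer="fkazzaffel" (len 10), cursors c1@0 c2@7 c3@7, authorship 1.....23..
After op 5 (move_left): buffer="fkazzaffel" (len 10), cursors c1@0 c2@6 c3@6, authorship 1.....23..
After op 6 (add_cursor(1)): buffer="fkazzaffel" (len 10), cursors c1@0 c4@1 c2@6 c3@6, authorship 1.....23..
After op 7 (move_left): buffer="fkazzaffel" (len 10), cursors c1@0 c4@0 c2@5 c3@5, authorship 1.....23..

Answer: fkazzaffel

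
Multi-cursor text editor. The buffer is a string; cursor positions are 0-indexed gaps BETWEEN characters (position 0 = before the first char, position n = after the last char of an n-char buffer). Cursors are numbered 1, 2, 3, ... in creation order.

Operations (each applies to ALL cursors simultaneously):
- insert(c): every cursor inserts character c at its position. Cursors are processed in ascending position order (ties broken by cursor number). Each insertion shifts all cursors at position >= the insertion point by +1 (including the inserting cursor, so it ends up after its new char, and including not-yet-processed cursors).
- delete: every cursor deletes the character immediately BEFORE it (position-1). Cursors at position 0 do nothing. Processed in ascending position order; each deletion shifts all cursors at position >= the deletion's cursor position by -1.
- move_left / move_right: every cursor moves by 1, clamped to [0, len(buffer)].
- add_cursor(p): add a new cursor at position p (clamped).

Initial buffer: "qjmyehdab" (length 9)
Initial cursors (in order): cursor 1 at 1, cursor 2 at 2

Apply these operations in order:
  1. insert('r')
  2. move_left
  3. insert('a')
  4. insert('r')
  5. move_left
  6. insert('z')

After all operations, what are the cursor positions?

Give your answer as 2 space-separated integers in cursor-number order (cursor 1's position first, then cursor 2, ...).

Answer: 3 8

Derivation:
After op 1 (insert('r')): buffer="qrjrmyehdab" (len 11), cursors c1@2 c2@4, authorship .1.2.......
After op 2 (move_left): buffer="qrjrmyehdab" (len 11), cursors c1@1 c2@3, authorship .1.2.......
After op 3 (insert('a')): buffer="qarjarmyehdab" (len 13), cursors c1@2 c2@5, authorship .11.22.......
After op 4 (insert('r')): buffer="qarrjarrmyehdab" (len 15), cursors c1@3 c2@7, authorship .111.222.......
After op 5 (move_left): buffer="qarrjarrmyehdab" (len 15), cursors c1@2 c2@6, authorship .111.222.......
After op 6 (insert('z')): buffer="qazrrjazrrmyehdab" (len 17), cursors c1@3 c2@8, authorship .1111.2222.......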